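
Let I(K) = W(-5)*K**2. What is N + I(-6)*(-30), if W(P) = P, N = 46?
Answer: 5446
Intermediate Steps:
I(K) = -5*K**2
N + I(-6)*(-30) = 46 - 5*(-6)**2*(-30) = 46 - 5*36*(-30) = 46 - 180*(-30) = 46 + 5400 = 5446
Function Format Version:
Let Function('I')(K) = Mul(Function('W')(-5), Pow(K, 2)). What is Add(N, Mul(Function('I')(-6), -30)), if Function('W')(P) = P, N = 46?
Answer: 5446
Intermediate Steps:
Function('I')(K) = Mul(-5, Pow(K, 2))
Add(N, Mul(Function('I')(-6), -30)) = Add(46, Mul(Mul(-5, Pow(-6, 2)), -30)) = Add(46, Mul(Mul(-5, 36), -30)) = Add(46, Mul(-180, -30)) = Add(46, 5400) = 5446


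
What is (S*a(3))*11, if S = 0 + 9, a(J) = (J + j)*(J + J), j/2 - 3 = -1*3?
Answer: 1782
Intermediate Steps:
j = 0 (j = 6 + 2*(-1*3) = 6 + 2*(-3) = 6 - 6 = 0)
a(J) = 2*J**2 (a(J) = (J + 0)*(J + J) = J*(2*J) = 2*J**2)
S = 9
(S*a(3))*11 = (9*(2*3**2))*11 = (9*(2*9))*11 = (9*18)*11 = 162*11 = 1782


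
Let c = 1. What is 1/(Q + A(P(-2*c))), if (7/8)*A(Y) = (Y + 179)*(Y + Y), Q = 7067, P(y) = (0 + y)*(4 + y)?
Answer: 1/5467 ≈ 0.00018292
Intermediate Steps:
P(y) = y*(4 + y)
A(Y) = 16*Y*(179 + Y)/7 (A(Y) = 8*((Y + 179)*(Y + Y))/7 = 8*((179 + Y)*(2*Y))/7 = 8*(2*Y*(179 + Y))/7 = 16*Y*(179 + Y)/7)
1/(Q + A(P(-2*c))) = 1/(7067 + 16*((-2*1)*(4 - 2*1))*(179 + (-2*1)*(4 - 2*1))/7) = 1/(7067 + 16*(-2*(4 - 2))*(179 - 2*(4 - 2))/7) = 1/(7067 + 16*(-2*2)*(179 - 2*2)/7) = 1/(7067 + (16/7)*(-4)*(179 - 4)) = 1/(7067 + (16/7)*(-4)*175) = 1/(7067 - 1600) = 1/5467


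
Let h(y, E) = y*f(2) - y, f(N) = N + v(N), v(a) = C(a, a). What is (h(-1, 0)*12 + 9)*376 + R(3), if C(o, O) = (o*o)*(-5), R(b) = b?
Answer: 89115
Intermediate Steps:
C(o, O) = -5*o² (C(o, O) = o²*(-5) = -5*o²)
v(a) = -5*a²
f(N) = N - 5*N²
h(y, E) = -19*y (h(y, E) = y*(2*(1 - 5*2)) - y = y*(2*(1 - 10)) - y = y*(2*(-9)) - y = y*(-18) - y = -18*y - y = -19*y)
(h(-1, 0)*12 + 9)*376 + R(3) = (-19*(-1)*12 + 9)*376 + 3 = (19*12 + 9)*376 + 3 = (228 + 9)*376 + 3 = 237*376 + 3 = 89112 + 3 = 89115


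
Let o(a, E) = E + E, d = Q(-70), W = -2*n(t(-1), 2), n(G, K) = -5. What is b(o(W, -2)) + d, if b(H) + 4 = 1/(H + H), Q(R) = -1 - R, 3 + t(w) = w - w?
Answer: 519/8 ≈ 64.875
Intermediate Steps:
t(w) = -3 (t(w) = -3 + (w - w) = -3 + 0 = -3)
W = 10 (W = -2*(-5) = 10)
d = 69 (d = -1 - 1*(-70) = -1 + 70 = 69)
o(a, E) = 2*E
b(H) = -4 + 1/(2*H) (b(H) = -4 + 1/(H + H) = -4 + 1/(2*H))
b(o(W, -2)) + d = (-4 + 1/(2*((2*(-2))))) + 69 = (-4 + (½)/(-4)) + 69 = (-4 + (½)*(-¼)) + 69 = (-4 - ⅛) + 69 = -33/8 + 69 = 519/8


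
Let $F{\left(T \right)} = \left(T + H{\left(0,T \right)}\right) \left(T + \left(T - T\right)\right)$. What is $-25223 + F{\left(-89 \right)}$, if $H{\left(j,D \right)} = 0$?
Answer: $-17302$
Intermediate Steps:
$F{\left(T \right)} = T^{2}$ ($F{\left(T \right)} = \left(T + 0\right) \left(T + \left(T - T\right)\right) = T \left(T + 0\right) = T T = T^{2}$)
$-25223 + F{\left(-89 \right)} = -25223 + \left(-89\right)^{2} = -25223 + 7921 = -17302$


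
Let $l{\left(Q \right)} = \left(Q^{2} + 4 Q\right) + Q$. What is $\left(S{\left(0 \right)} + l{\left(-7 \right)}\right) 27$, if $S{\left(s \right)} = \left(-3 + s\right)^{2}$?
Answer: $621$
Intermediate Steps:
$l{\left(Q \right)} = Q^{2} + 5 Q$
$\left(S{\left(0 \right)} + l{\left(-7 \right)}\right) 27 = \left(\left(-3 + 0\right)^{2} - 7 \left(5 - 7\right)\right) 27 = \left(\left(-3\right)^{2} - -14\right) 27 = \left(9 + 14\right) 27 = 23 \cdot 27 = 621$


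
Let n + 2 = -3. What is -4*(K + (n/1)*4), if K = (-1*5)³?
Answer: 580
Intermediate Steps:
n = -5 (n = -2 - 3 = -5)
K = -125 (K = (-5)³ = -125)
-4*(K + (n/1)*4) = -4*(-125 - 5/1*4) = -4*(-125 - 5*1*4) = -4*(-125 - 5*4) = -4*(-125 - 20) = -4*(-145) = 580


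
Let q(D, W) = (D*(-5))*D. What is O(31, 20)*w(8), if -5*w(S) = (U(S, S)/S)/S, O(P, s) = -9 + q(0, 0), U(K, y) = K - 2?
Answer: 27/160 ≈ 0.16875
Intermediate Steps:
U(K, y) = -2 + K
q(D, W) = -5*D**2 (q(D, W) = (-5*D)*D = -5*D**2)
O(P, s) = -9 (O(P, s) = -9 - 5*0**2 = -9 - 5*0 = -9 + 0 = -9)
w(S) = -(-2 + S)/(5*S**2) (w(S) = -(-2 + S)/S/(5*S) = -(-2 + S)/(5*S**2))
O(31, 20)*w(8) = -9*(2 - 1*8)/(5*8**2) = -9*(2 - 8)/(5*64) = -9*(-6)/(5*64) = -9*(-3/160) = 27/160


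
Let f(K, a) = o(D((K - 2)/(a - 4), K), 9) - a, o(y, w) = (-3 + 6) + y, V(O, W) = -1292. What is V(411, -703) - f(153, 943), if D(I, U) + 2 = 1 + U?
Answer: -504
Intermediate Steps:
D(I, U) = -1 + U (D(I, U) = -2 + (1 + U) = -1 + U)
o(y, w) = 3 + y
f(K, a) = 2 + K - a (f(K, a) = (3 + (-1 + K)) - a = (2 + K) - a = 2 + K - a)
V(411, -703) - f(153, 943) = -1292 - (2 + 153 - 1*943) = -1292 - (2 + 153 - 943) = -1292 - 1*(-788) = -1292 + 788 = -504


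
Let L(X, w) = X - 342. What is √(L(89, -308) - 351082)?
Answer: I*√351335 ≈ 592.74*I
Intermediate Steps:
L(X, w) = -342 + X
√(L(89, -308) - 351082) = √((-342 + 89) - 351082) = √(-253 - 351082) = √(-351335) = I*√351335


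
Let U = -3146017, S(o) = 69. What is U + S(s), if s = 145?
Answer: -3145948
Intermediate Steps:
U + S(s) = -3146017 + 69 = -3145948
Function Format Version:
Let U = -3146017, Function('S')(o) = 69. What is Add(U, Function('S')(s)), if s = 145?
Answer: -3145948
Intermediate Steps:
Add(U, Function('S')(s)) = Add(-3146017, 69) = -3145948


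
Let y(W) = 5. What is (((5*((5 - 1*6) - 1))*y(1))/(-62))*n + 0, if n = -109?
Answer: -2725/31 ≈ -87.903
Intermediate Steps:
(((5*((5 - 1*6) - 1))*y(1))/(-62))*n + 0 = (((5*((5 - 1*6) - 1))*5)/(-62))*(-109) + 0 = (((5*((5 - 6) - 1))*5)*(-1/62))*(-109) + 0 = (((5*(-1 - 1))*5)*(-1/62))*(-109) + 0 = (((5*(-2))*5)*(-1/62))*(-109) + 0 = (-10*5*(-1/62))*(-109) + 0 = -50*(-1/62)*(-109) + 0 = (25/31)*(-109) + 0 = -2725/31 + 0 = -2725/31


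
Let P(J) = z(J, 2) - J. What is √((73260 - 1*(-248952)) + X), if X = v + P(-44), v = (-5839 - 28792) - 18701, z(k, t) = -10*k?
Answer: 2*√67341 ≈ 519.00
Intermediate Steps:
P(J) = -11*J (P(J) = -10*J - J = -11*J)
v = -53332 (v = -34631 - 18701 = -53332)
X = -52848 (X = -53332 - 11*(-44) = -53332 + 484 = -52848)
√((73260 - 1*(-248952)) + X) = √((73260 - 1*(-248952)) - 52848) = √((73260 + 248952) - 52848) = √(322212 - 52848) = √269364 = 2*√67341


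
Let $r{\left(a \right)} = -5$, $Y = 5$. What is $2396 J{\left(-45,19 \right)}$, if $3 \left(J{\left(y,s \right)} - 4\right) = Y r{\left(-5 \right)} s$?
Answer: $- \frac{1109348}{3} \approx -3.6978 \cdot 10^{5}$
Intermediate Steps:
$J{\left(y,s \right)} = 4 - \frac{25 s}{3}$ ($J{\left(y,s \right)} = 4 + \frac{5 \left(-5\right) s}{3} = 4 + \frac{\left(-25\right) s}{3} = 4 - \frac{25 s}{3}$)
$2396 J{\left(-45,19 \right)} = 2396 \left(4 - \frac{475}{3}\right) = 2396 \left(- \frac{463}{3}\right) = - \frac{1109348}{3}$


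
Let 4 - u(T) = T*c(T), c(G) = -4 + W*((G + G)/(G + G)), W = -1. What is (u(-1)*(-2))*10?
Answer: 20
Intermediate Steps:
c(G) = -5 (c(G) = -4 - (G + G)/(G + G) = -4 - 2*G/(2*G) = -4 - 2*G*1/(2*G) = -4 - 1*1 = -4 - 1 = -5)
u(T) = 4 + 5*T (u(T) = 4 - T*(-5) = 4 - (-5)*T = 4 + 5*T)
(u(-1)*(-2))*10 = ((4 + 5*(-1))*(-2))*10 = ((4 - 5)*(-2))*10 = -1*(-2)*10 = 2*10 = 20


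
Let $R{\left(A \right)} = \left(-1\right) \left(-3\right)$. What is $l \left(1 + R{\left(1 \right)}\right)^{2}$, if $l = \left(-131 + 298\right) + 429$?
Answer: $9536$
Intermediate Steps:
$R{\left(A \right)} = 3$
$l = 596$ ($l = 167 + 429 = 596$)
$l \left(1 + R{\left(1 \right)}\right)^{2} = 596 \left(1 + 3\right)^{2} = 596 \cdot 4^{2} = 596 \cdot 16 = 9536$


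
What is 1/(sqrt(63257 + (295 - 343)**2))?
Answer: sqrt(65561)/65561 ≈ 0.0039055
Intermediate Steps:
1/(sqrt(63257 + (295 - 343)**2)) = 1/(sqrt(63257 + (-48)**2)) = 1/(sqrt(63257 + 2304)) = 1/(sqrt(65561)) = sqrt(65561)/65561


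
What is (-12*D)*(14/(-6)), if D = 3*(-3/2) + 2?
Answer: -70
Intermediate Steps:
D = -5/2 (D = 3*(-3*½) + 2 = 3*(-3/2) + 2 = -9/2 + 2 = -5/2 ≈ -2.5000)
(-12*D)*(14/(-6)) = (-12*(-5/2))*(14/(-6)) = 30*(14*(-⅙)) = 30*(-7/3) = -70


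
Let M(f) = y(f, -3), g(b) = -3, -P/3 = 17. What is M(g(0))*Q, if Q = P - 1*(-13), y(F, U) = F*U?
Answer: -342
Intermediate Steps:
P = -51 (P = -3*17 = -51)
M(f) = -3*f (M(f) = f*(-3) = -3*f)
Q = -38 (Q = -51 - 1*(-13) = -51 + 13 = -38)
M(g(0))*Q = -3*(-3)*(-38) = 9*(-38) = -342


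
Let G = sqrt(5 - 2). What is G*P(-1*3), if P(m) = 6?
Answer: 6*sqrt(3) ≈ 10.392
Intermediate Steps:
G = sqrt(3) ≈ 1.7320
G*P(-1*3) = sqrt(3)*6 = 6*sqrt(3)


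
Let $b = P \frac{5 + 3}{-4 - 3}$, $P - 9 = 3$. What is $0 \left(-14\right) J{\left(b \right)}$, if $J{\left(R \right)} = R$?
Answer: $0$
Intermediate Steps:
$P = 12$ ($P = 9 + 3 = 12$)
$b = - \frac{96}{7}$ ($b = 12 \frac{5 + 3}{-4 - 3} = 12 \frac{8}{-7} = 12 \cdot 8 \left(- \frac{1}{7}\right) = 12 \left(- \frac{8}{7}\right) = - \frac{96}{7} \approx -13.714$)
$0 \left(-14\right) J{\left(b \right)} = 0 \left(-14\right) \left(- \frac{96}{7}\right) = 0 \left(- \frac{96}{7}\right) = 0$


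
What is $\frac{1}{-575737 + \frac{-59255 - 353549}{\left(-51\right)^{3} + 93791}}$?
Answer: $- \frac{9715}{5593181754} \approx -1.7369 \cdot 10^{-6}$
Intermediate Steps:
$\frac{1}{-575737 + \frac{-59255 - 353549}{\left(-51\right)^{3} + 93791}} = \frac{1}{-575737 - \frac{412804}{-132651 + 93791}} = \frac{1}{-575737 - \frac{412804}{-38860}} = \frac{1}{-575737 - - \frac{103201}{9715}} = \frac{1}{-575737 + \frac{103201}{9715}} = \frac{1}{- \frac{5593181754}{9715}} = - \frac{9715}{5593181754}$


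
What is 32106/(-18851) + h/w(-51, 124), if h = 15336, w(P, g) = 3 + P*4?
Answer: -98517414/1263017 ≈ -78.002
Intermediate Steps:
w(P, g) = 3 + 4*P
32106/(-18851) + h/w(-51, 124) = 32106/(-18851) + 15336/(3 + 4*(-51)) = 32106*(-1/18851) + 15336/(3 - 204) = -32106/18851 + 15336/(-201) = -32106/18851 + 15336*(-1/201) = -32106/18851 - 5112/67 = -98517414/1263017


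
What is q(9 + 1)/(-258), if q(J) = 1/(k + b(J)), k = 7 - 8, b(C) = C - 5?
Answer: -1/1032 ≈ -0.00096899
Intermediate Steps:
b(C) = -5 + C
k = -1
q(J) = 1/(-6 + J) (q(J) = 1/(-1 + (-5 + J)) = 1/(-6 + J))
q(9 + 1)/(-258) = 1/((-6 + (9 + 1))*(-258)) = -1/258/(-6 + 10) = -1/258/4 = (¼)*(-1/258) = -1/1032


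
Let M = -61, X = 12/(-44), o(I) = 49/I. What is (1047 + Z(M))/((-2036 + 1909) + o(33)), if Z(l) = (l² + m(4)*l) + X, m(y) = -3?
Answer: -81687/2071 ≈ -39.443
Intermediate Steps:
X = -3/11 (X = 12*(-1/44) = -3/11 ≈ -0.27273)
Z(l) = -3/11 + l² - 3*l (Z(l) = (l² - 3*l) - 3/11 = -3/11 + l² - 3*l)
(1047 + Z(M))/((-2036 + 1909) + o(33)) = (1047 + (-3/11 + (-61)² - 3*(-61)))/((-2036 + 1909) + 49/33) = (1047 + (-3/11 + 3721 + 183))/(-127 + 49*(1/33)) = (1047 + 42941/11)/(-127 + 49/33) = 54458/(11*(-4142/33)) = (54458/11)*(-33/4142) = -81687/2071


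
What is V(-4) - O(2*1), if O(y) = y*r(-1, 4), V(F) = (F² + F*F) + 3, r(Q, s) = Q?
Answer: 37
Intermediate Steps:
V(F) = 3 + 2*F² (V(F) = (F² + F²) + 3 = 2*F² + 3 = 3 + 2*F²)
O(y) = -y (O(y) = y*(-1) = -y)
V(-4) - O(2*1) = (3 + 2*(-4)²) - (-1)*2*1 = (3 + 2*16) - (-1)*2 = (3 + 32) - 1*(-2) = 35 + 2 = 37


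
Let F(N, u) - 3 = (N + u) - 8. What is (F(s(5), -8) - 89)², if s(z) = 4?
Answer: 9604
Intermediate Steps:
F(N, u) = -5 + N + u (F(N, u) = 3 + ((N + u) - 8) = 3 + (-8 + N + u) = -5 + N + u)
(F(s(5), -8) - 89)² = ((-5 + 4 - 8) - 89)² = (-9 - 89)² = (-98)² = 9604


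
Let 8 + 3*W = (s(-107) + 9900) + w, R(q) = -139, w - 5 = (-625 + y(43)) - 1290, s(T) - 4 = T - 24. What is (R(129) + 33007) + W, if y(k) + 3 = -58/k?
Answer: 1525850/43 ≈ 35485.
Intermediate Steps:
s(T) = -20 + T (s(T) = 4 + (T - 24) = 4 + (-24 + T) = -20 + T)
y(k) = -3 - 58/k
w = -82317/43 (w = 5 + ((-625 + (-3 - 58/43)) - 1290) = 5 + ((-625 - 187/43) - 1290) = 5 + (-27062/43 - 1290) = 5 - 82532/43 = -82317/43 ≈ -1914.3)
W = 112526/43 (W = -8/3 + (((-20 - 107) + 9900) - 82317/43)/3 = -8/3 + ((-127 + 9900) - 82317/43)/3 = -8/3 + (9773 - 82317/43)/3 = -8/3 + (⅓)*(337922/43) = -8/3 + 337922/129 = 112526/43 ≈ 2616.9)
(R(129) + 33007) + W = (-139 + 33007) + 112526/43 = 32868 + 112526/43 = 1525850/43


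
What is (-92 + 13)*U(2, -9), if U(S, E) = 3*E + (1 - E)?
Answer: 1343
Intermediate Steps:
U(S, E) = 1 + 2*E
(-92 + 13)*U(2, -9) = (-92 + 13)*(1 + 2*(-9)) = -79*(1 - 18) = -79*(-17) = 1343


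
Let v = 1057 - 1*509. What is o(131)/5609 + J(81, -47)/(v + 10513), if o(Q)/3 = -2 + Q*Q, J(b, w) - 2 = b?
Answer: 569852644/62041149 ≈ 9.1851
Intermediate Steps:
v = 548 (v = 1057 - 509 = 548)
J(b, w) = 2 + b
o(Q) = -6 + 3*Q² (o(Q) = 3*(-2 + Q*Q) = 3*(-2 + Q²) = -6 + 3*Q²)
o(131)/5609 + J(81, -47)/(v + 10513) = (-6 + 3*131²)/5609 + (2 + 81)/(548 + 10513) = (-6 + 3*17161)*(1/5609) + 83/11061 = (-6 + 51483)*(1/5609) + 83*(1/11061) = 51477*(1/5609) + 83/11061 = 51477/5609 + 83/11061 = 569852644/62041149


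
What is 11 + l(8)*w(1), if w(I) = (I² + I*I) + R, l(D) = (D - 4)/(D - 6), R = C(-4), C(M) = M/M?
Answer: 17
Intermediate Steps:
C(M) = 1
R = 1
l(D) = (-4 + D)/(-6 + D)
w(I) = 1 + 2*I² (w(I) = (I² + I*I) + 1 = (I² + I²) + 1 = 2*I² + 1 = 1 + 2*I²)
11 + l(8)*w(1) = 11 + ((-4 + 8)/(-6 + 8))*(1 + 2*1²) = 11 + (4/2)*(1 + 2*1) = 11 + ((½)*4)*(1 + 2) = 11 + 2*3 = 11 + 6 = 17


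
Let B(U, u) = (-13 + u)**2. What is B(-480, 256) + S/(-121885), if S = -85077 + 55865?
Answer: 7197216577/121885 ≈ 59049.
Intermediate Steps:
S = -29212
B(-480, 256) + S/(-121885) = (-13 + 256)**2 - 29212/(-121885) = 243**2 - 29212*(-1/121885) = 59049 + 29212/121885 = 7197216577/121885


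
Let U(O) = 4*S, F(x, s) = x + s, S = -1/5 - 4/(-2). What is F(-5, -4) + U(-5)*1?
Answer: -9/5 ≈ -1.8000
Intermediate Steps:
S = 9/5 (S = -1*⅕ - 4*(-½) = -⅕ + 2 = 9/5 ≈ 1.8000)
F(x, s) = s + x
U(O) = 36/5 (U(O) = 4*(9/5) = 36/5)
F(-5, -4) + U(-5)*1 = (-4 - 5) + (36/5)*1 = -9 + 36/5 = -9/5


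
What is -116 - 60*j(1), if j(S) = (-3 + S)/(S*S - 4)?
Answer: -156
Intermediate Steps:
j(S) = (-3 + S)/(-4 + S²) (j(S) = (-3 + S)/(S² - 4) = (-3 + S)/(-4 + S²))
-116 - 60*j(1) = -116 - 60*(-3 + 1)/(-4 + 1²) = -116 - 60*(-2)/(-4 + 1) = -116 - 60*(-2)/(-3) = -116 - (-20)*(-2) = -116 - 60*⅔ = -116 - 40 = -156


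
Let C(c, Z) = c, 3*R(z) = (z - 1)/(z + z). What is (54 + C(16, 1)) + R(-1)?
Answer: 211/3 ≈ 70.333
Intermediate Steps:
R(z) = (-1 + z)/(6*z) (R(z) = ((z - 1)/(z + z))/3 = ((-1 + z)/((2*z)))/3 = ((-1 + z)*(1/(2*z)))/3 = ((-1 + z)/(2*z))/3 = (-1 + z)/(6*z))
(54 + C(16, 1)) + R(-1) = (54 + 16) + (⅙)*(-1 - 1)/(-1) = 70 + (⅙)*(-1)*(-2) = 70 + ⅓ = 211/3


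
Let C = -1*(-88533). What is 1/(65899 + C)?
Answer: 1/154432 ≈ 6.4753e-6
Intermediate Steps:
C = 88533
1/(65899 + C) = 1/(65899 + 88533) = 1/154432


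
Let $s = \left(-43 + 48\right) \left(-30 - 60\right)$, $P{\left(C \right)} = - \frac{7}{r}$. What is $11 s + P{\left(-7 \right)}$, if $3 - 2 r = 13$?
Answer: $- \frac{24743}{5} \approx -4948.6$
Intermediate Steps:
$r = -5$ ($r = \frac{3}{2} - \frac{13}{2} = -5$)
$P{\left(C \right)} = \frac{7}{5}$ ($P{\left(C \right)} = - \frac{7}{-5} = \left(-7\right) \left(- \frac{1}{5}\right) = \frac{7}{5}$)
$s = -450$ ($s = 5 \left(-90\right) = -450$)
$11 s + P{\left(-7 \right)} = 11 \left(-450\right) + \frac{7}{5} = -4950 + \frac{7}{5} = - \frac{24743}{5}$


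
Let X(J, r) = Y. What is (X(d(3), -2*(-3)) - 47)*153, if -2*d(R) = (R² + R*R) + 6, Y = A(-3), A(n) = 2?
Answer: -6885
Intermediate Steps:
Y = 2
d(R) = -3 - R² (d(R) = -((R² + R*R) + 6)/2 = -((R² + R²) + 6)/2 = -(2*R² + 6)/2 = -(6 + 2*R²)/2 = -3 - R²)
X(J, r) = 2
(X(d(3), -2*(-3)) - 47)*153 = (2 - 47)*153 = -45*153 = -6885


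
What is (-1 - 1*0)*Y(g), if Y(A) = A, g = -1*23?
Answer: 23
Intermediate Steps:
g = -23
(-1 - 1*0)*Y(g) = (-1 - 1*0)*(-23) = (-1 + 0)*(-23) = -1*(-23) = 23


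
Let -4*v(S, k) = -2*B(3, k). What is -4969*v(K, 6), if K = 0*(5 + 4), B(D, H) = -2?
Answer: 4969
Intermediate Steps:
K = 0 (K = 0*9 = 0)
v(S, k) = -1 (v(S, k) = -(-1)*(-2)/2 = -¼*4 = -1)
-4969*v(K, 6) = -4969*(-1) = 4969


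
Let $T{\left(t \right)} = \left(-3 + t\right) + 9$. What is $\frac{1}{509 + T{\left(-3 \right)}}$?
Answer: $\frac{1}{512} \approx 0.0019531$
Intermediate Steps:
$T{\left(t \right)} = 6 + t$
$\frac{1}{509 + T{\left(-3 \right)}} = \frac{1}{509 + \left(6 - 3\right)} = \frac{1}{509 + 3} = \frac{1}{512}$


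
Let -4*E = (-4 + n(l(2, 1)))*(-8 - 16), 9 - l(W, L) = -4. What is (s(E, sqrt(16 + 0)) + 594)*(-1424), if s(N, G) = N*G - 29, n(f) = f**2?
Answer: -6443600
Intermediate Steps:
l(W, L) = 13 (l(W, L) = 9 - 1*(-4) = 9 + 4 = 13)
E = 990 (E = -(-4 + 13**2)*(-8 - 16)/4 = -(-4 + 169)*(-24)/4 = -165*(-24)/4 = -1/4*(-3960) = 990)
s(N, G) = -29 + G*N (s(N, G) = G*N - 29 = -29 + G*N)
(s(E, sqrt(16 + 0)) + 594)*(-1424) = ((-29 + sqrt(16 + 0)*990) + 594)*(-1424) = ((-29 + sqrt(16)*990) + 594)*(-1424) = ((-29 + 4*990) + 594)*(-1424) = ((-29 + 3960) + 594)*(-1424) = (3931 + 594)*(-1424) = 4525*(-1424) = -6443600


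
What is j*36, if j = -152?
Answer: -5472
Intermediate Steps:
j*36 = -152*36 = -5472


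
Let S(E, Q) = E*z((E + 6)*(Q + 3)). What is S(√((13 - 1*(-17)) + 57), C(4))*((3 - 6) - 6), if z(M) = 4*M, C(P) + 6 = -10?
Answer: 40716 + 2808*√87 ≈ 66907.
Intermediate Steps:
C(P) = -16 (C(P) = -6 - 10 = -16)
S(E, Q) = 4*E*(3 + Q)*(6 + E) (S(E, Q) = E*(4*((E + 6)*(Q + 3))) = E*(4*((6 + E)*(3 + Q))) = E*(4*((3 + Q)*(6 + E))) = E*(4*(3 + Q)*(6 + E)) = 4*E*(3 + Q)*(6 + E))
S(√((13 - 1*(-17)) + 57), C(4))*((3 - 6) - 6) = (4*√((13 - 1*(-17)) + 57)*(18 + 3*√((13 - 1*(-17)) + 57) + 6*(-16) + √((13 - 1*(-17)) + 57)*(-16)))*((3 - 6) - 6) = (4*√((13 + 17) + 57)*(18 + 3*√((13 + 17) + 57) - 96 + √((13 + 17) + 57)*(-16)))*(-3 - 6) = (4*√(30 + 57)*(18 + 3*√(30 + 57) - 96 + √(30 + 57)*(-16)))*(-9) = (4*√87*(18 + 3*√87 - 96 + √87*(-16)))*(-9) = (4*√87*(18 + 3*√87 - 96 - 16*√87))*(-9) = (4*√87*(-78 - 13*√87))*(-9) = -36*√87*(-78 - 13*√87)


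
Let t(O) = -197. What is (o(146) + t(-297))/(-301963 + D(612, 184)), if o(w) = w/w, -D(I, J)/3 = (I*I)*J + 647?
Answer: 49/51763048 ≈ 9.4662e-7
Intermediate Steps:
D(I, J) = -1941 - 3*J*I² (D(I, J) = -3*((I*I)*J + 647) = -3*(I²*J + 647) = -3*(J*I² + 647) = -3*(647 + J*I²) = -1941 - 3*J*I²)
o(w) = 1
(o(146) + t(-297))/(-301963 + D(612, 184)) = (1 - 197)/(-301963 + (-1941 - 3*184*612²)) = -196/(-301963 + (-1941 - 3*184*374544)) = -196/(-301963 + (-1941 - 206748288)) = -196/(-301963 - 206750229) = -196/(-207052192) = -196*(-1/207052192) = 49/51763048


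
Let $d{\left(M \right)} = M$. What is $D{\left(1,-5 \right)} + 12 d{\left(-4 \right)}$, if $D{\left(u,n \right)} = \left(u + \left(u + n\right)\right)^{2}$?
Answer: $-39$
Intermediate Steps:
$D{\left(u,n \right)} = \left(n + 2 u\right)^{2}$ ($D{\left(u,n \right)} = \left(u + \left(n + u\right)\right)^{2} = \left(n + 2 u\right)^{2}$)
$D{\left(1,-5 \right)} + 12 d{\left(-4 \right)} = \left(-5 + 2 \cdot 1\right)^{2} + 12 \left(-4\right) = \left(-5 + 2\right)^{2} - 48 = \left(-3\right)^{2} - 48 = 9 - 48 = -39$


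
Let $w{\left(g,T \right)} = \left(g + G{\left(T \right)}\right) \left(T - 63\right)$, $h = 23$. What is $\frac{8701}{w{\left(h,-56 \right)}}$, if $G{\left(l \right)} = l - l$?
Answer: $- \frac{1243}{391} \approx -3.179$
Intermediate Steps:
$G{\left(l \right)} = 0$
$w{\left(g,T \right)} = g \left(-63 + T\right)$ ($w{\left(g,T \right)} = \left(g + 0\right) \left(T - 63\right) = g \left(-63 + T\right)$)
$\frac{8701}{w{\left(h,-56 \right)}} = \frac{8701}{23 \left(-63 - 56\right)} = \frac{8701}{23 \left(-119\right)} = \frac{8701}{-2737} = 8701 \left(- \frac{1}{2737}\right) = - \frac{1243}{391}$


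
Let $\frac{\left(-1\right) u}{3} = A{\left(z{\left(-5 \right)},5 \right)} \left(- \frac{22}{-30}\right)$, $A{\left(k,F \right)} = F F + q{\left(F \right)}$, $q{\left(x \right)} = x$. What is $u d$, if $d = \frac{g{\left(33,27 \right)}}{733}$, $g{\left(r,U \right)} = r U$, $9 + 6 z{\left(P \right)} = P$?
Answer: $- \frac{58806}{733} \approx -80.226$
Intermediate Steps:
$z{\left(P \right)} = - \frac{3}{2} + \frac{P}{6}$
$A{\left(k,F \right)} = F + F^{2}$ ($A{\left(k,F \right)} = F F + F = F^{2} + F = F + F^{2}$)
$g{\left(r,U \right)} = U r$
$d = \frac{891}{733}$ ($d = \frac{27 \cdot 33}{733} = 891 \cdot \frac{1}{733} = \frac{891}{733} \approx 1.2156$)
$u = -66$ ($u = - 3 \cdot 5 \left(1 + 5\right) \left(- \frac{22}{-30}\right) = - 3 \cdot 5 \cdot 6 \left(\left(-22\right) \left(- \frac{1}{30}\right)\right) = - 3 \cdot 30 \cdot \frac{11}{15} = \left(-3\right) 22 = -66$)
$u d = \left(-66\right) \frac{891}{733} = - \frac{58806}{733}$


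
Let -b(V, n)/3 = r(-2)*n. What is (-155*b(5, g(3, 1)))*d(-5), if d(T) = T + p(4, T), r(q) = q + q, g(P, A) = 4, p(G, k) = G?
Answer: 7440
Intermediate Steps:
r(q) = 2*q
d(T) = 4 + T (d(T) = T + 4 = 4 + T)
b(V, n) = 12*n (b(V, n) = -3*2*(-2)*n = -(-12)*n = 12*n)
(-155*b(5, g(3, 1)))*d(-5) = (-1860*4)*(4 - 5) = -155*48*(-1) = -7440*(-1) = 7440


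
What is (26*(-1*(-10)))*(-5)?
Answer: -1300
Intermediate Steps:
(26*(-1*(-10)))*(-5) = (26*10)*(-5) = 260*(-5) = -1300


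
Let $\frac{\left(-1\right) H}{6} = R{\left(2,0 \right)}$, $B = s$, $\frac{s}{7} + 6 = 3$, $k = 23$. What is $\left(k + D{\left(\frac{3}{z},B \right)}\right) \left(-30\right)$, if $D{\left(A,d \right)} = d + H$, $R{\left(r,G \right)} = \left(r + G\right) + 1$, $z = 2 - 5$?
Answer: $480$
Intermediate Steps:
$z = -3$
$s = -21$ ($s = -42 + 7 \cdot 3 = -42 + 21 = -21$)
$B = -21$
$R{\left(r,G \right)} = 1 + G + r$ ($R{\left(r,G \right)} = \left(G + r\right) + 1 = 1 + G + r$)
$H = -18$ ($H = - 6 \left(1 + 0 + 2\right) = \left(-6\right) 3 = -18$)
$D{\left(A,d \right)} = -18 + d$ ($D{\left(A,d \right)} = d - 18 = -18 + d$)
$\left(k + D{\left(\frac{3}{z},B \right)}\right) \left(-30\right) = \left(23 - 39\right) \left(-30\right) = \left(-16\right) \left(-30\right) = 480$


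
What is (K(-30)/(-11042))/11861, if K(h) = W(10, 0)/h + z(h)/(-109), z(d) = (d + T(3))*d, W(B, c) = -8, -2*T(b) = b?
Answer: 13739/214134579870 ≈ 6.4161e-8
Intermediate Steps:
T(b) = -b/2
z(d) = d*(-3/2 + d) (z(d) = (d - ½*3)*d = (d - 3/2)*d = (-3/2 + d)*d = d*(-3/2 + d))
K(h) = -8/h - h*(-3 + 2*h)/218 (K(h) = -8/h + (h*(-3 + 2*h)/2)/(-109) = -8/h + (h*(-3 + 2*h)/2)*(-1/109) = -8/h - h*(-3 + 2*h)/218)
(K(-30)/(-11042))/11861 = (((1/218)*(-1744 + (-30)²*(3 - 2*(-30)))/(-30))/(-11042))/11861 = (((1/218)*(-1/30)*(-1744 + 900*(3 + 60)))*(-1/11042))*(1/11861) = (((1/218)*(-1/30)*(-1744 + 900*63))*(-1/11042))*(1/11861) = (((1/218)*(-1/30)*(-1744 + 56700))*(-1/11042))*(1/11861) = (((1/218)*(-1/30)*54956)*(-1/11042))*(1/11861) = -13739/1635*(-1/11042)*(1/11861) = (13739/18053670)*(1/11861) = 13739/214134579870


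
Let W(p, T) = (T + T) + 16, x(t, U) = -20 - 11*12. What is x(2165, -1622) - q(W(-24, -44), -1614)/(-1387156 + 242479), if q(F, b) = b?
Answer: -57997506/381559 ≈ -152.00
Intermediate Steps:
x(t, U) = -152 (x(t, U) = -20 - 132 = -152)
W(p, T) = 16 + 2*T (W(p, T) = 2*T + 16 = 16 + 2*T)
x(2165, -1622) - q(W(-24, -44), -1614)/(-1387156 + 242479) = -152 - (-1614)/(-1387156 + 242479) = -152 - (-1614)/(-1144677) = -152 - (-1614)*(-1)/1144677 = -152 - 1*538/381559 = -152 - 538/381559 = -57997506/381559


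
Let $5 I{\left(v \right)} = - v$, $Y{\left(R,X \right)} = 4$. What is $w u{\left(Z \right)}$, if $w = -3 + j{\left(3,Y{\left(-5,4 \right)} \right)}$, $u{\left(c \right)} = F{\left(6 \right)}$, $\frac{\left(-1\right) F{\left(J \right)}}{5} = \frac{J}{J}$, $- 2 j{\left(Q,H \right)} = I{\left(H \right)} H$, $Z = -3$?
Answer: $7$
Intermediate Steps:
$I{\left(v \right)} = - \frac{v}{5}$ ($I{\left(v \right)} = \frac{\left(-1\right) v}{5} = - \frac{v}{5}$)
$j{\left(Q,H \right)} = \frac{H^{2}}{10}$ ($j{\left(Q,H \right)} = - \frac{- \frac{H}{5} H}{2} = - \frac{\left(- \frac{1}{5}\right) H^{2}}{2} = \frac{H^{2}}{10}$)
$F{\left(J \right)} = -5$ ($F{\left(J \right)} = - 5 \frac{J}{J} = \left(-5\right) 1 = -5$)
$u{\left(c \right)} = -5$
$w = - \frac{7}{5}$ ($w = -3 + \frac{4^{2}}{10} = -3 + \frac{1}{10} \cdot 16 = -3 + \frac{8}{5} = - \frac{7}{5} \approx -1.4$)
$w u{\left(Z \right)} = \left(- \frac{7}{5}\right) \left(-5\right) = 7$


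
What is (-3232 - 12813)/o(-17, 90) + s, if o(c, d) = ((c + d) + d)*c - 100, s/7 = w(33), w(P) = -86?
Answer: -1712297/2871 ≈ -596.41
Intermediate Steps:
s = -602 (s = 7*(-86) = -602)
o(c, d) = -100 + c*(c + 2*d) (o(c, d) = (c + 2*d)*c - 100 = c*(c + 2*d) - 100 = -100 + c*(c + 2*d))
(-3232 - 12813)/o(-17, 90) + s = (-3232 - 12813)/(-100 + (-17)**2 + 2*(-17)*90) - 602 = -16045/(-100 + 289 - 3060) - 602 = -16045/(-2871) - 602 = -16045*(-1/2871) - 602 = 16045/2871 - 602 = -1712297/2871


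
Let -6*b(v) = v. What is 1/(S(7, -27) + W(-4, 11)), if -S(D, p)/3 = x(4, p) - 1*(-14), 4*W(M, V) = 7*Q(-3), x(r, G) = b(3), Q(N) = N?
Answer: -4/183 ≈ -0.021858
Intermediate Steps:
b(v) = -v/6
x(r, G) = -1/2 (x(r, G) = -1/6*3 = -1/2)
W(M, V) = -21/4 (W(M, V) = (7*(-3))/4 = (1/4)*(-21) = -21/4)
S(D, p) = -81/2 (S(D, p) = -3*(-1/2 - 1*(-14)) = -3*(-1/2 + 14) = -3*27/2 = -81/2)
1/(S(7, -27) + W(-4, 11)) = 1/(-81/2 - 21/4) = 1/(-183/4) = -4/183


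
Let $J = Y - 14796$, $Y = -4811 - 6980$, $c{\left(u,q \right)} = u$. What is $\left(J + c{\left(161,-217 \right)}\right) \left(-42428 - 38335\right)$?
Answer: $2134243038$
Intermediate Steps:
$Y = -11791$
$J = -26587$ ($J = -11791 - 14796 = -26587$)
$\left(J + c{\left(161,-217 \right)}\right) \left(-42428 - 38335\right) = \left(-26587 + 161\right) \left(-42428 - 38335\right) = \left(-26426\right) \left(-80763\right) = 2134243038$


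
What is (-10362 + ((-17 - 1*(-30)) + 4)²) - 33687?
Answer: -43760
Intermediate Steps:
(-10362 + ((-17 - 1*(-30)) + 4)²) - 33687 = (-10362 + ((-17 + 30) + 4)²) - 33687 = (-10362 + (13 + 4)²) - 33687 = (-10362 + 17²) - 33687 = (-10362 + 289) - 33687 = -10073 - 33687 = -43760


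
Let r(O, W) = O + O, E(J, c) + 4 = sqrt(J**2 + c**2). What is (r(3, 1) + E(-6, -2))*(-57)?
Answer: -114 - 114*sqrt(10) ≈ -474.50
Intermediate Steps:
E(J, c) = -4 + sqrt(J**2 + c**2)
r(O, W) = 2*O
(r(3, 1) + E(-6, -2))*(-57) = (2*3 + (-4 + sqrt((-6)**2 + (-2)**2)))*(-57) = (6 + (-4 + sqrt(36 + 4)))*(-57) = (6 + (-4 + sqrt(40)))*(-57) = (6 + (-4 + 2*sqrt(10)))*(-57) = (2 + 2*sqrt(10))*(-57) = -114 - 114*sqrt(10)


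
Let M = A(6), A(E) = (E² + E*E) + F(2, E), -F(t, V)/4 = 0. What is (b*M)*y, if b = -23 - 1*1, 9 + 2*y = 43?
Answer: -29376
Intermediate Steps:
y = 17 (y = -9/2 + (½)*43 = -9/2 + 43/2 = 17)
F(t, V) = 0 (F(t, V) = -4*0 = 0)
A(E) = 2*E² (A(E) = (E² + E*E) + 0 = (E² + E²) + 0 = 2*E² + 0 = 2*E²)
M = 72 (M = 2*6² = 2*36 = 72)
b = -24 (b = -23 - 1 = -24)
(b*M)*y = -24*72*17 = -1728*17 = -29376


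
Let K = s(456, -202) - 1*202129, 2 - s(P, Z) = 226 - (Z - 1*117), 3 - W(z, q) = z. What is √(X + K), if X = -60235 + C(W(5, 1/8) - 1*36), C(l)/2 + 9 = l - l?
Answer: 5*I*√10517 ≈ 512.76*I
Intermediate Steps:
W(z, q) = 3 - z
C(l) = -18 (C(l) = -18 + 2*(l - l) = -18 + 2*0 = -18 + 0 = -18)
s(P, Z) = -341 + Z (s(P, Z) = 2 - (226 - (Z - 1*117)) = 2 - (226 - (Z - 117)) = 2 - (226 - (-117 + Z)) = 2 - (226 + (117 - Z)) = 2 - (343 - Z) = 2 + (-343 + Z) = -341 + Z)
K = -202672 (K = (-341 - 202) - 1*202129 = -543 - 202129 = -202672)
X = -60253 (X = -60235 - 18 = -60253)
√(X + K) = √(-60253 - 202672) = √(-262925) = 5*I*√10517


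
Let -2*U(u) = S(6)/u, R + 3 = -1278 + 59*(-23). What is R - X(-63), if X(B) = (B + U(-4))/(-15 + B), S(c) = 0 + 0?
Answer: -68609/26 ≈ -2638.8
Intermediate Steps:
R = -2638 (R = -3 + (-1278 + 59*(-23)) = -3 + (-1278 - 1357) = -3 - 2635 = -2638)
S(c) = 0
U(u) = 0 (U(u) = -0/u = -½*0 = 0)
X(B) = B/(-15 + B) (X(B) = (B + 0)/(-15 + B) = B/(-15 + B))
R - X(-63) = -2638 - (-63)/(-15 - 63) = -2638 - (-63)/(-78) = -2638 - (-63)*(-1)/78 = -2638 - 1*21/26 = -2638 - 21/26 = -68609/26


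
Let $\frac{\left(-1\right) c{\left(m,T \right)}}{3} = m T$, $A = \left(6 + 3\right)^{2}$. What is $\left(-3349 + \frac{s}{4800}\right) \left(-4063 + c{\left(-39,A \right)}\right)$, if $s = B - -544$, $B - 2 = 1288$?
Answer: $- \frac{21755300881}{1200} \approx -1.8129 \cdot 10^{7}$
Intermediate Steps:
$B = 1290$ ($B = 2 + 1288 = 1290$)
$s = 1834$ ($s = 1290 - -544 = 1290 + 544 = 1834$)
$A = 81$ ($A = 9^{2} = 81$)
$c{\left(m,T \right)} = - 3 T m$ ($c{\left(m,T \right)} = - 3 m T = - 3 T m$)
$\left(-3349 + \frac{s}{4800}\right) \left(-4063 + c{\left(-39,A \right)}\right) = \left(-3349 + \frac{1834}{4800}\right) \left(-4063 - 243 \left(-39\right)\right) = \left(-3349 + 1834 \cdot \frac{1}{4800}\right) \left(-4063 + 9477\right) = \left(-3349 + \frac{917}{2400}\right) 5414 = \left(- \frac{8036683}{2400}\right) 5414 = - \frac{21755300881}{1200}$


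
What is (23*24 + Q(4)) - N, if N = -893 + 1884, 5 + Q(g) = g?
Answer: -440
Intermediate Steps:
Q(g) = -5 + g
N = 991
(23*24 + Q(4)) - N = (23*24 + (-5 + 4)) - 1*991 = (552 - 1) - 991 = 551 - 991 = -440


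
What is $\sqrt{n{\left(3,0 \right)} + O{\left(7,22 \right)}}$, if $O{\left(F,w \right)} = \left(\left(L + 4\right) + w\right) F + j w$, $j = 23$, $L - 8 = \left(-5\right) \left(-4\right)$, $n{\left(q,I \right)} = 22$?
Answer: $\sqrt{906} \approx 30.1$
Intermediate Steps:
$L = 28$ ($L = 8 - -20 = 8 + 20 = 28$)
$O{\left(F,w \right)} = 23 w + F \left(32 + w\right)$ ($O{\left(F,w \right)} = \left(\left(28 + 4\right) + w\right) F + 23 w = \left(32 + w\right) F + 23 w = F \left(32 + w\right) + 23 w = 23 w + F \left(32 + w\right)$)
$\sqrt{n{\left(3,0 \right)} + O{\left(7,22 \right)}} = \sqrt{22 + \left(23 \cdot 22 + 32 \cdot 7 + 7 \cdot 22\right)} = \sqrt{22 + \left(506 + 224 + 154\right)} = \sqrt{22 + 884} = \sqrt{906}$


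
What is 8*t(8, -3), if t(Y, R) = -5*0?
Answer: 0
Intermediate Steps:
t(Y, R) = 0
8*t(8, -3) = 8*0 = 0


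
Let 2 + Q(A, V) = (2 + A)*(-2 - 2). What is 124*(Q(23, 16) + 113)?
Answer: 1364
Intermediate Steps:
Q(A, V) = -10 - 4*A (Q(A, V) = -2 + (2 + A)*(-2 - 2) = -2 + (2 + A)*(-4) = -2 + (-8 - 4*A) = -10 - 4*A)
124*(Q(23, 16) + 113) = 124*((-10 - 4*23) + 113) = 124*((-10 - 92) + 113) = 124*(-102 + 113) = 124*11 = 1364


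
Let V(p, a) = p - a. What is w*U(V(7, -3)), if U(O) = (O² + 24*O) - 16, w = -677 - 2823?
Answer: -1134000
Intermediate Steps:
w = -3500
U(O) = -16 + O² + 24*O
w*U(V(7, -3)) = -3500*(-16 + (7 - 1*(-3))² + 24*(7 - 1*(-3))) = -3500*(-16 + (7 + 3)² + 24*(7 + 3)) = -3500*(-16 + 10² + 24*10) = -3500*(-16 + 100 + 240) = -3500*324 = -1134000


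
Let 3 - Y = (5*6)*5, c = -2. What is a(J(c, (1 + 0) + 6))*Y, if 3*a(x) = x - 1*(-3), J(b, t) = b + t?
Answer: -392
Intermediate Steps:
a(x) = 1 + x/3 (a(x) = (x - 1*(-3))/3 = (x + 3)/3 = (3 + x)/3 = 1 + x/3)
Y = -147 (Y = 3 - 5*6*5 = 3 - 30*5 = 3 - 1*150 = 3 - 150 = -147)
a(J(c, (1 + 0) + 6))*Y = (1 + (-2 + ((1 + 0) + 6))/3)*(-147) = (1 + (-2 + (1 + 6))/3)*(-147) = (1 + (-2 + 7)/3)*(-147) = (1 + (1/3)*5)*(-147) = (1 + 5/3)*(-147) = (8/3)*(-147) = -392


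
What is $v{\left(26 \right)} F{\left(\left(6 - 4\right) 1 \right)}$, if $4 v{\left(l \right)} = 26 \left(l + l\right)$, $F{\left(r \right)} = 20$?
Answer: $6760$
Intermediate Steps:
$v{\left(l \right)} = 13 l$ ($v{\left(l \right)} = \frac{26 \left(l + l\right)}{4} = \frac{26 \cdot 2 l}{4} = \frac{52 l}{4} = 13 l$)
$v{\left(26 \right)} F{\left(\left(6 - 4\right) 1 \right)} = 13 \cdot 26 \cdot 20 = 338 \cdot 20 = 6760$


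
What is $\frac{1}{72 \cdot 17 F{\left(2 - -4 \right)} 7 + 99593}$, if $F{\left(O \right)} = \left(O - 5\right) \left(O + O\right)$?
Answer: $\frac{1}{202409} \approx 4.9405 \cdot 10^{-6}$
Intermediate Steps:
$F{\left(O \right)} = 2 O \left(-5 + O\right)$ ($F{\left(O \right)} = \left(-5 + O\right) 2 O = 2 O \left(-5 + O\right)$)
$\frac{1}{72 \cdot 17 F{\left(2 - -4 \right)} 7 + 99593} = \frac{1}{72 \cdot 17 \cdot 2 \left(2 - -4\right) \left(-5 + \left(2 - -4\right)\right) 7 + 99593} = \frac{1}{1224 \cdot 2 \left(2 + 4\right) \left(-5 + \left(2 + 4\right)\right) 7 + 99593} = \frac{1}{1224 \cdot 2 \cdot 6 \left(-5 + 6\right) 7 + 99593} = \frac{1}{1224 \cdot 2 \cdot 6 \cdot 1 \cdot 7 + 99593} = \frac{1}{1224 \cdot 12 \cdot 7 + 99593} = \frac{1}{1224 \cdot 84 + 99593} = \frac{1}{102816 + 99593} = \frac{1}{202409}$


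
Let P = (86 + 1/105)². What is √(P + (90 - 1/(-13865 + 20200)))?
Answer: 2*√676115041639/19005 ≈ 86.531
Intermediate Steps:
P = 81558961/11025 (P = (86 + 1/105)² = (9031/105)² = 81558961/11025 ≈ 7397.6)
√(P + (90 - 1/(-13865 + 20200))) = √(81558961/11025 + (90 - 1/(-13865 + 20200))) = √(81558961/11025 + (90 - 1/6335)) = √(81558961/11025 + 570149/6335) = √(14941768876/1995525) = 2*√676115041639/19005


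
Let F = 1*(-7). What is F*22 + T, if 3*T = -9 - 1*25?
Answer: -496/3 ≈ -165.33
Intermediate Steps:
T = -34/3 (T = (-9 - 1*25)/3 = (-9 - 25)/3 = (⅓)*(-34) = -34/3 ≈ -11.333)
F = -7
F*22 + T = -7*22 - 34/3 = -154 - 34/3 = -496/3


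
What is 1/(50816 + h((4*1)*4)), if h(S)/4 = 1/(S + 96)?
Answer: 28/1422849 ≈ 1.9679e-5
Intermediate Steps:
h(S) = 4/(96 + S) (h(S) = 4/(S + 96) = 4/(96 + S))
1/(50816 + h((4*1)*4)) = 1/(50816 + 4/(96 + (4*1)*4)) = 1/(50816 + 4/(96 + 4*4)) = 1/(50816 + 4/(96 + 16)) = 1/(50816 + 4/112) = 1/(50816 + 4*(1/112)) = 1/(50816 + 1/28) = 1/(1422849/28) = 28/1422849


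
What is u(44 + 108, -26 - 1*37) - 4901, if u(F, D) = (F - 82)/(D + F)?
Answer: -436119/89 ≈ -4900.2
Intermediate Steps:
u(F, D) = (-82 + F)/(D + F)
u(44 + 108, -26 - 1*37) - 4901 = (-82 + (44 + 108))/((-26 - 1*37) + (44 + 108)) - 4901 = (-82 + 152)/((-26 - 37) + 152) - 4901 = 70/(-63 + 152) - 4901 = 70/89 - 4901 = -436119/89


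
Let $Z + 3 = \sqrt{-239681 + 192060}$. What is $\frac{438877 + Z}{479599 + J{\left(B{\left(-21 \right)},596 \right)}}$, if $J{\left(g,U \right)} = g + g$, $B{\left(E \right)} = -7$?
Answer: $\frac{438874}{479585} + \frac{i \sqrt{47621}}{479585} \approx 0.91511 + 0.00045502 i$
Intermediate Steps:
$J{\left(g,U \right)} = 2 g$
$Z = -3 + i \sqrt{47621}$ ($Z = -3 + \sqrt{-239681 + 192060} = -3 + \sqrt{-47621} = -3 + i \sqrt{47621} \approx -3.0 + 218.22 i$)
$\frac{438877 + Z}{479599 + J{\left(B{\left(-21 \right)},596 \right)}} = \frac{438877 - \left(3 - i \sqrt{47621}\right)}{479599 + 2 \left(-7\right)} = \frac{438874 + i \sqrt{47621}}{479599 - 14} = \frac{438874 + i \sqrt{47621}}{479585} = \left(438874 + i \sqrt{47621}\right) \frac{1}{479585} = \frac{438874}{479585} + \frac{i \sqrt{47621}}{479585}$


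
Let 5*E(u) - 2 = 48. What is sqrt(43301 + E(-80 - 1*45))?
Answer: sqrt(43311) ≈ 208.11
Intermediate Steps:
E(u) = 10 (E(u) = 2/5 + (1/5)*48 = 2/5 + 48/5 = 10)
sqrt(43301 + E(-80 - 1*45)) = sqrt(43301 + 10) = sqrt(43311)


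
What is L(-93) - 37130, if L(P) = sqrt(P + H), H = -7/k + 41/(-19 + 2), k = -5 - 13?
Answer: -37130 + I*sqrt(988618)/102 ≈ -37130.0 + 9.748*I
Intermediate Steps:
k = -18
H = -619/306 (H = -7/(-18) + 41/(-19 + 2) = -7*(-1/18) + 41/(-17) = 7/18 + 41*(-1/17) = 7/18 - 41/17 = -619/306 ≈ -2.0229)
L(P) = sqrt(-619/306 + P) (L(P) = sqrt(P - 619/306) = sqrt(-619/306 + P))
L(-93) - 37130 = sqrt(-21046 + 10404*(-93))/102 - 37130 = sqrt(-21046 - 967572)/102 - 37130 = sqrt(-988618)/102 - 37130 = (I*sqrt(988618))/102 - 37130 = I*sqrt(988618)/102 - 37130 = -37130 + I*sqrt(988618)/102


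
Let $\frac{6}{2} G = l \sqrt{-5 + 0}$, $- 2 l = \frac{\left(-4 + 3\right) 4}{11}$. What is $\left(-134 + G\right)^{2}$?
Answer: $\frac{19554064}{1089} - \frac{536 i \sqrt{5}}{33} \approx 17956.0 - 36.319 i$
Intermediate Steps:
$l = \frac{2}{11}$ ($l = - \frac{\left(-4 + 3\right) 4 \cdot \frac{1}{11}}{2} = - \frac{\left(-1\right) 4 \cdot \frac{1}{11}}{2} = - \frac{\left(-4\right) \frac{1}{11}}{2} = \left(- \frac{1}{2}\right) \left(- \frac{4}{11}\right) = \frac{2}{11} \approx 0.18182$)
$G = \frac{2 i \sqrt{5}}{33}$ ($G = \frac{\frac{2}{11} \sqrt{-5 + 0}}{3} = \frac{\frac{2}{11} \sqrt{-5}}{3} = \frac{\frac{2}{11} i \sqrt{5}}{3} = \frac{2 i \sqrt{5}}{33} \approx 0.13552 i$)
$\left(-134 + G\right)^{2} = \left(-134 + \frac{2 i \sqrt{5}}{33}\right)^{2}$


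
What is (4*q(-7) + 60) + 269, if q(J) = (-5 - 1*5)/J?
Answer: 2343/7 ≈ 334.71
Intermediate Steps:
q(J) = -10/J (q(J) = (-5 - 5)/J = -10/J)
(4*q(-7) + 60) + 269 = (4*(-10/(-7)) + 60) + 269 = (4*(-10*(-⅐)) + 60) + 269 = (4*(10/7) + 60) + 269 = (40/7 + 60) + 269 = 460/7 + 269 = 2343/7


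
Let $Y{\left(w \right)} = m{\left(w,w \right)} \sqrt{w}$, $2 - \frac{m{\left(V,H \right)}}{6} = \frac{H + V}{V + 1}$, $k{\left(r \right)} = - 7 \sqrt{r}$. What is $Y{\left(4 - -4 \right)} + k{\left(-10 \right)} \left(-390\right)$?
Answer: $\frac{8 \sqrt{2}}{3} + 2730 i \sqrt{10} \approx 3.7712 + 8633.0 i$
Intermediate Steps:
$m{\left(V,H \right)} = 12 - \frac{6 \left(H + V\right)}{1 + V}$ ($m{\left(V,H \right)} = 12 - 6 \frac{H + V}{V + 1} = 12 - 6 \frac{H + V}{1 + V} = 12 - \frac{6 \left(H + V\right)}{1 + V}$)
$Y{\left(w \right)} = \frac{12 \sqrt{w}}{1 + w}$ ($Y{\left(w \right)} = \frac{6 \left(2 + w - w\right)}{1 + w} \sqrt{w} = 6 \frac{1}{1 + w} 2 \sqrt{w} = \frac{12}{1 + w} \sqrt{w} = \frac{12 \sqrt{w}}{1 + w}$)
$Y{\left(4 - -4 \right)} + k{\left(-10 \right)} \left(-390\right) = \frac{12 \sqrt{4 - -4}}{1 + \left(4 - -4\right)} + - 7 \sqrt{-10} \left(-390\right) = \frac{12 \sqrt{4 + 4}}{1 + \left(4 + 4\right)} + - 7 i \sqrt{10} \left(-390\right) = \frac{12 \sqrt{8}}{1 + 8} + - 7 i \sqrt{10} \left(-390\right) = \frac{12 \cdot 2 \sqrt{2}}{9} + 2730 i \sqrt{10} = 12 \cdot 2 \sqrt{2} \cdot \frac{1}{9} + 2730 i \sqrt{10} = \frac{8 \sqrt{2}}{3} + 2730 i \sqrt{10}$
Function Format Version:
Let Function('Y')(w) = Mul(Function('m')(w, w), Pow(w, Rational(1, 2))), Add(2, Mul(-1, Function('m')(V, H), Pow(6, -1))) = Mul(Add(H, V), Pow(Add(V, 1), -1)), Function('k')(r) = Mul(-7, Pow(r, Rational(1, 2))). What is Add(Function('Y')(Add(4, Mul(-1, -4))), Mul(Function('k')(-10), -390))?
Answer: Add(Mul(Rational(8, 3), Pow(2, Rational(1, 2))), Mul(2730, I, Pow(10, Rational(1, 2)))) ≈ Add(3.7712, Mul(8633.0, I))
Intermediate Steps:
Function('m')(V, H) = Add(12, Mul(-6, Pow(Add(1, V), -1), Add(H, V))) (Function('m')(V, H) = Add(12, Mul(-6, Mul(Add(H, V), Pow(Add(V, 1), -1)))) = Add(12, Mul(-6, Mul(Add(H, V), Pow(Add(1, V), -1)))) = Add(12, Mul(-6, Mul(Pow(Add(1, V), -1), Add(H, V)))) = Add(12, Mul(-6, Pow(Add(1, V), -1), Add(H, V))))
Function('Y')(w) = Mul(12, Pow(w, Rational(1, 2)), Pow(Add(1, w), -1)) (Function('Y')(w) = Mul(Mul(6, Pow(Add(1, w), -1), Add(2, w, Mul(-1, w))), Pow(w, Rational(1, 2))) = Mul(Mul(6, Pow(Add(1, w), -1), 2), Pow(w, Rational(1, 2))) = Mul(Mul(12, Pow(Add(1, w), -1)), Pow(w, Rational(1, 2))) = Mul(12, Pow(w, Rational(1, 2)), Pow(Add(1, w), -1)))
Add(Function('Y')(Add(4, Mul(-1, -4))), Mul(Function('k')(-10), -390)) = Add(Mul(12, Pow(Add(4, Mul(-1, -4)), Rational(1, 2)), Pow(Add(1, Add(4, Mul(-1, -4))), -1)), Mul(Mul(-7, Pow(-10, Rational(1, 2))), -390)) = Add(Mul(12, Pow(Add(4, 4), Rational(1, 2)), Pow(Add(1, Add(4, 4)), -1)), Mul(Mul(-7, Mul(I, Pow(10, Rational(1, 2)))), -390)) = Add(Mul(12, Pow(8, Rational(1, 2)), Pow(Add(1, 8), -1)), Mul(Mul(-7, I, Pow(10, Rational(1, 2))), -390)) = Add(Mul(12, Mul(2, Pow(2, Rational(1, 2))), Pow(9, -1)), Mul(2730, I, Pow(10, Rational(1, 2)))) = Add(Mul(12, Mul(2, Pow(2, Rational(1, 2))), Rational(1, 9)), Mul(2730, I, Pow(10, Rational(1, 2)))) = Add(Mul(Rational(8, 3), Pow(2, Rational(1, 2))), Mul(2730, I, Pow(10, Rational(1, 2))))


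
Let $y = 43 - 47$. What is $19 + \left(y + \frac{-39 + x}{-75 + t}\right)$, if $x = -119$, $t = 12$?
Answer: $\frac{1103}{63} \approx 17.508$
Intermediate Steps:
$y = -4$ ($y = 43 - 47 = -4$)
$19 + \left(y + \frac{-39 + x}{-75 + t}\right) = 19 - \left(4 - \frac{-39 - 119}{-75 + 12}\right) = 19 - \left(4 + \frac{158}{-63}\right) = 19 - \frac{94}{63} = \frac{1103}{63}$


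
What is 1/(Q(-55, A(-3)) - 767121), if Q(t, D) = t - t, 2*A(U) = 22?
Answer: -1/767121 ≈ -1.3036e-6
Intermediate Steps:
A(U) = 11 (A(U) = (1/2)*22 = 11)
Q(t, D) = 0
1/(Q(-55, A(-3)) - 767121) = 1/(0 - 767121) = 1/(-767121) = -1/767121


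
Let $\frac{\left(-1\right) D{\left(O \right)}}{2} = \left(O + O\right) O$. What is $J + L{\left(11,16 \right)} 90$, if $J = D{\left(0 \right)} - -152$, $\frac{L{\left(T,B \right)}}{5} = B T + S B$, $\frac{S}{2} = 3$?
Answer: $122552$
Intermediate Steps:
$S = 6$ ($S = 2 \cdot 3 = 6$)
$D{\left(O \right)} = - 4 O^{2}$ ($D{\left(O \right)} = - 2 \left(O + O\right) O = - 2 \cdot 2 O O = - 2 \cdot 2 O^{2} = - 4 O^{2}$)
$L{\left(T,B \right)} = 30 B + 5 B T$ ($L{\left(T,B \right)} = 5 \left(B T + 6 B\right) = 5 \left(6 B + B T\right) = 30 B + 5 B T$)
$J = 152$ ($J = - 4 \cdot 0^{2} - -152 = \left(-4\right) 0 + 152 = 0 + 152 = 152$)
$J + L{\left(11,16 \right)} 90 = 152 + 5 \cdot 16 \left(6 + 11\right) 90 = 152 + 5 \cdot 16 \cdot 17 \cdot 90 = 152 + 1360 \cdot 90 = 152 + 122400 = 122552$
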